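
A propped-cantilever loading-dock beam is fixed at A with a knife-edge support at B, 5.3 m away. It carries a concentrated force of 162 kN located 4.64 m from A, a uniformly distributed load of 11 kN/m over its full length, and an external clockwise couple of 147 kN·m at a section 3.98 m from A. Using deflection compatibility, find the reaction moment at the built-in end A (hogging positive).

Remove the prop at B; the released (primary) structure is a cantilever built in at A.
Free-end deflection of the primary structure under the applied loading (downward +):
  point load 162 at a = 4.64: Pa²(3L − a)/(6EI) = 6545/EI
  UDL 11: wL⁴/(8EI) = 1085/EI
  clockwise couple 147 at a = 3.98: M₀a(2L − a)/(2EI) = 1937/EI
  δ_0 = 9567/EI
Tip deflection under a unit load at B: L³/(3EI) = 49.63/EI.
Compatibility at B: δ_0 − R_B·δ_{BB} = 0, so R_B = 9567/49.63 = 192.8 kN.
Moment equilibrium about A: M_A = Σ(load moments about A) − R_B·L = 1053 − 192.8×5.3 = 31.43 kN·m.

M_A = 31.43 kN·m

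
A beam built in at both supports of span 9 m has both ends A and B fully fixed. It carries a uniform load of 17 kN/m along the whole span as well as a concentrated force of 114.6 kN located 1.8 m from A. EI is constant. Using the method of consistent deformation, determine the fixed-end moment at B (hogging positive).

Release both end moments; the primary structure is a simply-supported span AB with redundants M_A and M_B.
On the primary (simply-supported) span, the end slopes from the loading are:
  at A: UDL 17: wL³/(24EI) = 516.4/EI
  at B: UDL 17: wL³/(24EI) = 516.4/EI
  at A: point load 114.6 at a = 1.8: Pab(L + b)/(6LEI) = 445.6/EI
  at B: point load 114.6 at a = 1.8: Pab(L + a)/(6LEI) = 297/EI
  θ_A0 = 961.9/EI,  θ_B0 = 813.4/EI
Flexibility coefficients: a unit moment at one end gives L/(3EI) there and L/(6EI) at the far end, so f₁₁ = f₂₂ = 3/EI and f₁₂ = f₂₁ = 1.5/EI.
Compatibility — zero rotation at each built-in end:
  3 M_A + 1.5 M_B = 961.9
  1.5 M_A + 3 M_B = 813.4
Solving the pair gives M_A = 246.8 kN·m and M_B = 147.8 kN·m (hogging).

M_B = 147.8 kN·m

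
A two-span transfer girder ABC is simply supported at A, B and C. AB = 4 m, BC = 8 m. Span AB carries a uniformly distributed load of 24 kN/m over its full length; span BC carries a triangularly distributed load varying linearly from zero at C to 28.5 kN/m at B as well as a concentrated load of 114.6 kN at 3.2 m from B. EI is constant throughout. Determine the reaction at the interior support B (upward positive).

Release continuity at B by inserting a hinge; the redundant is the internal moment M_B. The primary structure is two simply-supported spans AB and BC.
Rotations at B on the released spans (each span's end-slope, ×1/EI):
  span AB: UDL 24: wL³/(24EI) = 64/EI
  span BC: triangular load, peak 28.5: w₀L³/(45EI) = 324.3/EI
  span BC: point load 114.6 at a = 3.2: Pab(L + b)/(6LEI) = 469.4/EI
  relative rotation θ_0 = (64 + 793.7)/EI = 857.7/EI
A unit hogging moment at B produces rotation L₁/(3EI) + L₂/(3EI) = 4/EI.
Compatibility: M_B·(L₁+L₂)/(3EI) = θ_0, giving M_B = 214.4 kN·m (hogging).
Span AB, ΣM about A with M_B applied at B: R_B^{AB}·4 = 192 + 214.4, so R_B^{AB} = 101.6 kN and R_A = 96 − 101.6 = -5.604 kN.
Span BC, ΣM about C: R_B^{BC}·8 = 1158 + 214.4, so R_B^{BC} = 171.6 kN and R_C = 228.6 − 171.6 = 57.04 kN.
R_B = 101.6 + 171.6 = 273.2 kN.

R_B = 273.2 kN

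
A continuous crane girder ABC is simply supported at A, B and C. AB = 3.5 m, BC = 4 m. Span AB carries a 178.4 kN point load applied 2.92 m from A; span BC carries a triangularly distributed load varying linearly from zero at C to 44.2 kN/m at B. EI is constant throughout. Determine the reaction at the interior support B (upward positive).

Release continuity at B by inserting a hinge; the redundant is the internal moment M_B. The primary structure is two simply-supported spans AB and BC.
Discontinuity in slope at B on the released structure — sum the simple-span end rotations:
  span AB: point load 178.4 at a = 2.92: Pab(L + a)/(6LEI) = 92.37/EI
  span BC: triangular load, peak 44.2: w₀L³/(45EI) = 62.86/EI
  relative rotation θ_0 = (92.37 + 62.86)/EI = 155.2/EI
A unit hogging moment at B produces rotation L₁/(3EI) + L₂/(3EI) = 2.5/EI.
Compatibility: M_B·(L₁+L₂)/(3EI) = θ_0, giving M_B = 62.09 kN·m (hogging).
Span AB, ΣM about A with M_B applied at B: R_B^{AB}·3.5 = 520.9 + 62.09, so R_B^{AB} = 166.6 kN and R_A = 178.4 − 166.6 = 11.82 kN.
Span BC, ΣM about C: R_B^{BC}·4 = 235.7 + 62.09, so R_B^{BC} = 74.46 kN and R_C = 88.4 − 74.46 = 13.94 kN.
R_B = 166.6 + 74.46 = 241 kN.

R_B = 241 kN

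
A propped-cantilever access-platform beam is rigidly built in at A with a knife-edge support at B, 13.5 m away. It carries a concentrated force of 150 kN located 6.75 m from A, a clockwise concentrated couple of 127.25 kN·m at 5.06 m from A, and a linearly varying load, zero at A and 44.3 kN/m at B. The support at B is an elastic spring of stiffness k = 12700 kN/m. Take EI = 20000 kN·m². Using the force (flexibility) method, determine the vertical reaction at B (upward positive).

Release the roller at B. Primary structure: cantilever fixed at A.
Free-end deflection of the primary structure under the applied loading (downward +):
  point load 150 at a = 6.75: Pa²(3L − a)/(6EI) = 38443/EI
  clockwise couple 127.25 at a = 5.06: M₀a(2L − a)/(2EI) = 7063/EI
  triangular load, peak 44.3 at the free end: 11w₀L⁴/(120EI) = 134881/EI
  δ_0 = 180388/EI
Tip deflection under a unit load at B: L³/(3EI) = 820.1/EI.
With EI = 20000 kN·m²: δ_0 = 9.0194 m and δ_{BB} = 0.041006 m/kN.
Compatibility — the spring shortens by R_B/k under the reaction it provides: δ_0 − R_B·δ_{BB} = R_B/k. With 1/k = 0.000079 m/kN, R_B = δ_0 / (δ_{BB} + 1/k) = 9.0194 / (0.041006 + 0.000079) = 219.5 kN.

R_B = 219.5 kN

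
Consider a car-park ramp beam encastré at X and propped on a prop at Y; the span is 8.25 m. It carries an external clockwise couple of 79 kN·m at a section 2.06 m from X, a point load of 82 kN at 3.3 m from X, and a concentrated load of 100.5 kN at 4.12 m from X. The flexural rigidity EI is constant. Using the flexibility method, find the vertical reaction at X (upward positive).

R_X = 127.8 kN

Choose R_Y as the redundant. The primary structure is the cantilever fixed at X.
Primary-structure tip deflection at Y by superposition:
  clockwise couple 79 at a = 2.06: M₀a(2L − a)/(2EI) = 1175/EI
  point load 82 at a = 3.3: Pa²(3L − a)/(6EI) = 3192/EI
  point load 100.5 at a = 4.12: Pa²(3L − a)/(6EI) = 5866/EI
  δ_0 = 10233/EI
Tip deflection under a unit load at Y: L³/(3EI) = 187.2/EI.
The prop prevents deflection at Y: R_Y = δ_0/δ_{YY} = 10233/187.2 = 54.67 kN.
Vertical equilibrium: R_X = ΣP − R_Y = 182.5 − 54.67 = 127.8 kN.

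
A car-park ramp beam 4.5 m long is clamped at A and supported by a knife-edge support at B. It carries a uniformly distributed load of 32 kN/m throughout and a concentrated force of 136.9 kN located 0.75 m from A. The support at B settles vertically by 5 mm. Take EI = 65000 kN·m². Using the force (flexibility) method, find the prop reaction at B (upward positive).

R_B = 48.69 kN

Remove the prop at B; the released (primary) structure is a cantilever built in at A.
Primary-structure tip deflection at B by superposition:
  UDL 32: wL⁴/(8EI) = 1640/EI
  point load 136.9 at a = 0.75: Pa²(3L − a)/(6EI) = 163.6/EI
  δ_0 = 1804/EI
Tip deflection under a unit load at B: L³/(3EI) = 30.38/EI.
With EI = 65000 kN·m²: δ_0 = 0.027752 m and δ_{BB} = 0.000467 m/kN.
Compatibility — the beam at B must follow the support down by 0.005 m: δ_0 − R_B·δ_{BB} = 0.005, so R_B = (0.027752 − 0.005)/0.000467 = 48.69 kN.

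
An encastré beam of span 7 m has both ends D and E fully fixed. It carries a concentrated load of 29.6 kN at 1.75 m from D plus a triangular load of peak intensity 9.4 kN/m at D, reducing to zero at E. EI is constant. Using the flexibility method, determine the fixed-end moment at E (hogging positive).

M_E = 25.07 kN·m

Take the two fixed-end moments M_D, M_E as redundants; the released structure is the simple span DE.
End rotations of the released simple span under the applied load (×1/EI):
  at D: point load 29.6 at a = 1.75: Pab(L + b)/(6LEI) = 79.32/EI
  at E: point load 29.6 at a = 1.75: Pab(L + a)/(6LEI) = 56.66/EI
  at D: triangular load, peak 9.4: w₀L³/(45EI) = 71.65/EI
  at E: triangular load, peak 9.4: 7w₀L³/(360EI) = 62.69/EI
  θ_D0 = 151/EI,  θ_E0 = 119.3/EI
Flexibility coefficients: a unit moment at one end gives L/(3EI) there and L/(6EI) at the far end, so f₁₁ = f₂₂ = 2.333/EI and f₁₂ = f₂₁ = 1.167/EI.
Compatibility — zero rotation at each built-in end:
  2.333 M_D + 1.167 M_E = 151
  1.167 M_D + 2.333 M_E = 119.3
Solving the pair gives M_D = 52.17 kN·m and M_E = 25.07 kN·m (hogging).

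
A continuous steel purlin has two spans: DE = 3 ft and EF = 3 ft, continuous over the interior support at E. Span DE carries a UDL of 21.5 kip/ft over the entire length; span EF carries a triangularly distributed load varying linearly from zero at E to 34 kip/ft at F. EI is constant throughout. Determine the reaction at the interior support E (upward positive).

R_E = 63.26 kip

Release continuity at E by inserting a hinge; the redundant is the internal moment M_E. The primary structure is two simply-supported spans DE and EF.
Discontinuity in slope at E on the released structure — sum the simple-span end rotations:
  span DE: UDL 21.5: wL³/(24EI) = 24.19/EI
  span EF: triangular load, peak 34: 7w₀L³/(360EI) = 17.85/EI
  relative rotation θ_0 = (24.19 + 17.85)/EI = 42.04/EI
A unit hogging moment at E produces rotation L₁/(3EI) + L₂/(3EI) = 2/EI.
Slope continuity at E: θ_0 = M_E·2/EI, so M_E = 42.04/2 = 21.02 kip·ft (hogging).
Span DE, ΣM about D with M_E applied at E: R_E^{DE}·3 = 96.75 + 21.02, so R_E^{DE} = 39.26 kip and R_D = 64.5 − 39.26 = 25.24 kip.
Span EF, ΣM about F: R_E^{EF}·3 = 51 + 21.02, so R_E^{EF} = 24.01 kip and R_F = 51 − 24.01 = 26.99 kip.
R_E = 39.26 + 24.01 = 63.26 kip.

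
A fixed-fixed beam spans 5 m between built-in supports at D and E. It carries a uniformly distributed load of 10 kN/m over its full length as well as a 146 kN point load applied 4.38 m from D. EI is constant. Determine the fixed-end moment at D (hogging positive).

M_D = 30.67 kN·m

Take the two fixed-end moments M_D, M_E as redundants; the released structure is the simple span DE.
On the primary (simply-supported) span, the end slopes from the loading are:
  at D: UDL 10: wL³/(24EI) = 52.08/EI
  at E: UDL 10: wL³/(24EI) = 52.08/EI
  at D: point load 146 at a = 4.38: Pab(L + b)/(6LEI) = 74.27/EI
  at E: point load 146 at a = 4.38: Pab(L + a)/(6LEI) = 124/EI
  θ_D0 = 126.4/EI,  θ_E0 = 176/EI
Flexibility coefficients: a unit moment at one end gives L/(3EI) there and L/(6EI) at the far end, so f₁₁ = f₂₂ = 1.667/EI and f₁₂ = f₂₁ = 0.8333/EI.
Compatibility — zero rotation at each built-in end:
  1.667 M_D + 0.8333 M_E = 126.4
  0.8333 M_D + 1.667 M_E = 176
Solving the pair gives M_D = 30.67 kN·m and M_E = 90.3 kN·m (hogging).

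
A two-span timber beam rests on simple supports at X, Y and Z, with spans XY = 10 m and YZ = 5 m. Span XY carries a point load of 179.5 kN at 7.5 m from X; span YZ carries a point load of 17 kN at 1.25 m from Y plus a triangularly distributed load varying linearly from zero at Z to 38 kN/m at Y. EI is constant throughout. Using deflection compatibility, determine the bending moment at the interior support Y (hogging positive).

M_Y = 222.1 kN·m

Insert a hinge at Y; M_Y is the redundant, and each span becomes simply supported.
End slopes at the hinge Y, treating each span as simply supported:
  span XY: point load 179.5 at a = 7.5: Pab(L + a)/(6LEI) = 981.6/EI
  span YZ: point load 17 at a = 1.25: Pab(L + b)/(6LEI) = 23.24/EI
  span YZ: triangular load, peak 38: w₀L³/(45EI) = 105.6/EI
  relative rotation θ_0 = (981.6 + 128.8)/EI = 1110/EI
A unit hogging moment at Y produces rotation L₁/(3EI) + L₂/(3EI) = 5/EI.
Slope continuity at Y: θ_0 = M_Y·5/EI, so M_Y = 1110/5 = 222.1 kN·m (hogging).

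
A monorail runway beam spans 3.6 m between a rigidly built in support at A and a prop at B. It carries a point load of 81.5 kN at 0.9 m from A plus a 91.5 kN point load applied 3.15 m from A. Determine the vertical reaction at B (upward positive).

Take the reaction at B as the redundant and release it; the primary structure is a cantilever fixed at A.
Primary-structure tip deflection at B by superposition:
  point load 81.5 at a = 0.9: Pa²(3L − a)/(6EI) = 108.9/EI
  point load 91.5 at a = 3.15: Pa²(3L − a)/(6EI) = 1158/EI
  δ_0 = 1267/EI
Tip deflection under a unit load at B: L³/(3EI) = 15.55/EI.
Compatibility at B: δ_0 − R_B·δ_{BB} = 0, so R_B = 1267/15.55 = 81.44 kN.

R_B = 81.44 kN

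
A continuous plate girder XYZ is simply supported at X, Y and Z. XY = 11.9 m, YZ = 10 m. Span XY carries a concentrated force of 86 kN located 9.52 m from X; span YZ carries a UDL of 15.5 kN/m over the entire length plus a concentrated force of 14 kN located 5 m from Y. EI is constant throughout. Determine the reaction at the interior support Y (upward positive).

Release continuity at Y by inserting a hinge; the redundant is the internal moment M_Y. The primary structure is two simply-supported spans XY and YZ.
End slopes at the hinge Y, treating each span as simply supported:
  span XY: point load 86 at a = 9.52: Pab(L + a)/(6LEI) = 584.6/EI
  span YZ: UDL 15.5: wL³/(24EI) = 645.8/EI
  span YZ: point load 14 at a = 5: Pab(L + b)/(6LEI) = 87.5/EI
  relative rotation θ_0 = (584.6 + 733.3)/EI = 1318/EI
A unit hogging moment at Y produces rotation L₁/(3EI) + L₂/(3EI) = 7.3/EI.
Compatibility: M_Y·(L₁+L₂)/(3EI) = θ_0, giving M_Y = 180.5 kN·m (hogging).
Span XY, ΣM about X with M_Y applied at Y: R_Y^{XY}·11.9 = 818.7 + 180.5, so R_Y^{XY} = 83.97 kN and R_X = 86 − 83.97 = 2.029 kN.
Span YZ, ΣM about Z: R_Y^{YZ}·10 = 845 + 180.5, so R_Y^{YZ} = 102.6 kN and R_Z = 169 − 102.6 = 66.45 kN.
R_Y = 83.97 + 102.6 = 186.5 kN.

R_Y = 186.5 kN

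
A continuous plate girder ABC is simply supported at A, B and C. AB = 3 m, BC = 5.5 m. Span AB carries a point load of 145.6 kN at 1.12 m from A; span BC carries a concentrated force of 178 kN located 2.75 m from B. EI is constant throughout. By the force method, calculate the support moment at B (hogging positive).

M_B = 143.5 kN·m

Take M_B as the redundant. Released structure: two simple spans AB and BC with a hinge at B.
End slopes at the hinge B, treating each span as simply supported:
  span AB: point load 145.6 at a = 1.12: Pab(L + a)/(6LEI) = 70.17/EI
  span BC: point load 178 at a = 2.75: Pab(L + b)/(6LEI) = 336.5/EI
  relative rotation θ_0 = (70.17 + 336.5)/EI = 406.7/EI
A unit hogging moment at B produces rotation L₁/(3EI) + L₂/(3EI) = 2.833/EI.
Compatibility: M_B·(L₁+L₂)/(3EI) = θ_0, giving M_B = 143.5 kN·m (hogging).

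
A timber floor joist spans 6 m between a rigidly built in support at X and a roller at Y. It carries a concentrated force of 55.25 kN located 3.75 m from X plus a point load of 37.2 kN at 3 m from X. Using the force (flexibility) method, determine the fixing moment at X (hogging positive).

Remove the prop at Y; the released (primary) structure is a cantilever built in at X.
Primary-structure tip deflection at Y by superposition:
  point load 55.25 at a = 3.75: Pa²(3L − a)/(6EI) = 1845/EI
  point load 37.2 at a = 3: Pa²(3L − a)/(6EI) = 837/EI
  δ_0 = 2682/EI
Flexibility coefficient — unit upward force at Y: δ_{YY} = L³/(3EI) = 72/EI.
Compatibility at Y: δ_0 − R_Y·δ_{YY} = 0, so R_Y = 2682/72 = 37.25 kN.
Moment equilibrium about X: M_X = Σ(load moments about X) − R_Y·L = 318.8 − 37.25×6 = 95.27 kN·m.

M_X = 95.27 kN·m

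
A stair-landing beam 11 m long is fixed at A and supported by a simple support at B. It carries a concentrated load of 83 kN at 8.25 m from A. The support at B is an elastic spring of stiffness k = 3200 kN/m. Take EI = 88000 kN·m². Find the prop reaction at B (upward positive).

R_B = 49.46 kN

Remove the prop at B; the released (primary) structure is a cantilever built in at A.
Downward deflection at the released point B due to the loads:
  point load 83 at a = 8.25: Pa²(3L − a)/(6EI) = 23303/EI
Flexibility coefficient — unit upward force at B: δ_{BB} = L³/(3EI) = 443.7/EI.
With EI = 88000 kN·m²: δ_0 = 0.26481 m and δ_{BB} = 0.005042 m/kN.
Compatibility — the spring shortens by R_B/k under the reaction it provides: δ_0 − R_B·δ_{BB} = R_B/k. With 1/k = 0.000313 m/kN, R_B = δ_0 / (δ_{BB} + 1/k) = 0.26481 / (0.005042 + 0.000313) = 49.46 kN.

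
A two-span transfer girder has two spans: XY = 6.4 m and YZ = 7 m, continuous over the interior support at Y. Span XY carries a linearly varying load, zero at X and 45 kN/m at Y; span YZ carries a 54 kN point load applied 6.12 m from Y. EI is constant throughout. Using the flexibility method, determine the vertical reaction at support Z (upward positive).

Insert a hinge at Y; M_Y is the redundant, and each span becomes simply supported.
Rotations at Y on the released spans (each span's end-slope, ×1/EI):
  span XY: triangular load, peak 45: w₀L³/(45EI) = 262.1/EI
  span YZ: point load 54 at a = 6.12: Pab(L + b)/(6LEI) = 54.56/EI
  relative rotation θ_0 = (262.1 + 54.56)/EI = 316.7/EI
A unit hogging moment at Y produces rotation L₁/(3EI) + L₂/(3EI) = 4.467/EI.
Compatibility: M_Y·(L₁+L₂)/(3EI) = θ_0, giving M_Y = 70.9 kN·m (hogging).
Span YZ, ΣM about Z: R_Y^{YZ}·7 = 47.52 + 70.9, so R_Y^{YZ} = 16.92 kN and R_Z = 54 − 16.92 = 37.08 kN.

R_Z = 37.08 kN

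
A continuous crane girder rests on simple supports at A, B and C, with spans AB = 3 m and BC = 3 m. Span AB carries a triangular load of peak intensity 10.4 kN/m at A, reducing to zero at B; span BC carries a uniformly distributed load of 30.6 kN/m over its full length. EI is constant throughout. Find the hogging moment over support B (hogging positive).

M_B = 19.94 kN·m

Take M_B as the redundant. Released structure: two simple spans AB and BC with a hinge at B.
Rotations at B on the released spans (each span's end-slope, ×1/EI):
  span AB: triangular load, peak 10.4: 7w₀L³/(360EI) = 5.46/EI
  span BC: UDL 30.6: wL³/(24EI) = 34.42/EI
  relative rotation θ_0 = (5.46 + 34.42)/EI = 39.88/EI
A unit hogging moment at B produces rotation L₁/(3EI) + L₂/(3EI) = 2/EI.
Slope continuity at B: θ_0 = M_B·2/EI, so M_B = 39.88/2 = 19.94 kN·m (hogging).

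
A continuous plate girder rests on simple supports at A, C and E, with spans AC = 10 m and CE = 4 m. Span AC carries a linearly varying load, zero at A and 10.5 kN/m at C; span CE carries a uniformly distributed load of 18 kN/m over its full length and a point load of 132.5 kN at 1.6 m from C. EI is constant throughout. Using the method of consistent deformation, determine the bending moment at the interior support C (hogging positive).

M_C = 89.36 kN·m

Insert a hinge at C; M_C is the redundant, and each span becomes simply supported.
Rotations at C on the released spans (each span's end-slope, ×1/EI):
  span AC: triangular load, peak 10.5: w₀L³/(45EI) = 233.3/EI
  span CE: UDL 18: wL³/(24EI) = 48/EI
  span CE: point load 132.5 at a = 1.6: Pab(L + b)/(6LEI) = 135.7/EI
  relative rotation θ_0 = (233.3 + 183.7)/EI = 417/EI
A unit hogging moment at C produces rotation L₁/(3EI) + L₂/(3EI) = 4.667/EI.
Slope continuity at C: θ_0 = M_C·4.667/EI, so M_C = 417/4.667 = 89.36 kN·m (hogging).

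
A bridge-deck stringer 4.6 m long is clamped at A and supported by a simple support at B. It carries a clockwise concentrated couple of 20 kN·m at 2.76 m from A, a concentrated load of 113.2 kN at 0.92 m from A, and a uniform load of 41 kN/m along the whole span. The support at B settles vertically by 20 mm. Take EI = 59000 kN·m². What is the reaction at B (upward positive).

Take the reaction at B as the redundant and release it; the primary structure is a cantilever fixed at A.
Deflection at B on the released cantilever, summing each load's contribution:
  clockwise couple 20 at a = 2.76: M₀a(2L − a)/(2EI) = 177.7/EI
  point load 113.2 at a = 0.92: Pa²(3L − a)/(6EI) = 205.7/EI
  UDL 41: wL⁴/(8EI) = 2295/EI
  δ_0 = 2678/EI
Tip deflection under a unit load at B: L³/(3EI) = 32.45/EI.
With EI = 59000 kN·m²: δ_0 = 0.045392 m and δ_{BB} = 0.00055 m/kN.
Compatibility — the beam at B must follow the support down by 0.02 m: δ_0 − R_B·δ_{BB} = 0.02, so R_B = (0.045392 − 0.02)/0.00055 = 46.17 kN.

R_B = 46.17 kN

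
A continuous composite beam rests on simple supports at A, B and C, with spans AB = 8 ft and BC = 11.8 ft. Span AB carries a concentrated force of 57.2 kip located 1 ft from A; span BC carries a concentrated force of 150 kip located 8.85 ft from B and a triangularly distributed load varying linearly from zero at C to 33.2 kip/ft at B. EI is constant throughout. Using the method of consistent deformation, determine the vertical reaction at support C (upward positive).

R_C = 150.8 kip

Take M_B as the redundant. Released structure: two simple spans AB and BC with a hinge at B.
Rotations at B on the released spans (each span's end-slope, ×1/EI):
  span AB: point load 57.2 at a = 1: Pab(L + a)/(6LEI) = 75.08/EI
  span BC: point load 150 at a = 8.85: Pab(L + b)/(6LEI) = 815.9/EI
  span BC: triangular load, peak 33.2: w₀L³/(45EI) = 1212/EI
  relative rotation θ_0 = (75.08 + 2028)/EI = 2103/EI
A unit hogging moment at B produces rotation L₁/(3EI) + L₂/(3EI) = 6.6/EI.
Compatibility: M_B·(L₁+L₂)/(3EI) = θ_0, giving M_B = 318.7 kip·ft (hogging).
Span BC, ΣM about C: R_B^{BC}·11.8 = 1983 + 318.7, so R_B^{BC} = 195.1 kip and R_C = 345.9 − 195.1 = 150.8 kip.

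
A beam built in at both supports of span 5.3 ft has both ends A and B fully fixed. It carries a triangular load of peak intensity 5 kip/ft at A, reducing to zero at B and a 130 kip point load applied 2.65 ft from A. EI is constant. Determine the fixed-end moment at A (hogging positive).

Take the two fixed-end moments M_A, M_B as redundants; the released structure is the simple span AB.
On the primary (simply-supported) span, the end slopes from the loading are:
  at A: triangular load, peak 5: w₀L³/(45EI) = 16.54/EI
  at B: triangular load, peak 5: 7w₀L³/(360EI) = 14.47/EI
  at A: point load 130 at a = 2.65: Pab(L + b)/(6LEI) = 228.2/EI
  at B: point load 130 at a = 2.65: Pab(L + a)/(6LEI) = 228.2/EI
  θ_A0 = 244.8/EI,  θ_B0 = 242.7/EI
Flexibility coefficients: a unit moment at one end gives L/(3EI) there and L/(6EI) at the far end, so f₁₁ = f₂₂ = 1.767/EI and f₁₂ = f₂₁ = 0.8833/EI.
Compatibility — zero rotation at each built-in end:
  1.767 M_A + 0.8833 M_B = 244.8
  0.8833 M_A + 1.767 M_B = 242.7
Solving the pair gives M_A = 93.15 kip·ft and M_B = 90.81 kip·ft (hogging).

M_A = 93.15 kip·ft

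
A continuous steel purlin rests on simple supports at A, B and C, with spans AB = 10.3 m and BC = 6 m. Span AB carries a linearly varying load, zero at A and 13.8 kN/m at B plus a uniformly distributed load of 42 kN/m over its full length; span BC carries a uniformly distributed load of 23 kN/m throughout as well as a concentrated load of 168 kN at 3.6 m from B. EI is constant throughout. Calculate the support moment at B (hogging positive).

Insert a hinge at B; M_B is the redundant, and each span becomes simply supported.
Discontinuity in slope at B on the released structure — sum the simple-span end rotations:
  span AB: triangular load, peak 13.8: w₀L³/(45EI) = 335.1/EI
  span AB: UDL 42: wL³/(24EI) = 1912/EI
  span BC: UDL 23: wL³/(24EI) = 207/EI
  span BC: point load 168 at a = 3.6: Pab(L + b)/(6LEI) = 338.7/EI
  relative rotation θ_0 = (2247 + 545.7)/EI = 2793/EI
A unit hogging moment at B produces rotation L₁/(3EI) + L₂/(3EI) = 5.433/EI.
Slope continuity at B: θ_0 = M_B·5.433/EI, so M_B = 2793/5.433 = 514.1 kN·m (hogging).

M_B = 514.1 kN·m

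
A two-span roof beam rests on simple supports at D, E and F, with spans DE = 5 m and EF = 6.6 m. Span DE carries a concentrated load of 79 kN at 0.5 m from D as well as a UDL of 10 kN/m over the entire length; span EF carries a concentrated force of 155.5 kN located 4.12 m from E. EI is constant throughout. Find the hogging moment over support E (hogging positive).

Insert a hinge at E; M_E is the redundant, and each span becomes simply supported.
Discontinuity in slope at E on the released structure — sum the simple-span end rotations:
  span DE: point load 79 at a = 0.5: Pab(L + a)/(6LEI) = 32.59/EI
  span DE: UDL 10: wL³/(24EI) = 52.08/EI
  span EF: point load 155.5 at a = 4.12: Pab(L + b)/(6LEI) = 364.3/EI
  relative rotation θ_0 = (84.67 + 364.3)/EI = 449/EI
A unit hogging moment at E produces rotation L₁/(3EI) + L₂/(3EI) = 3.867/EI.
Compatibility: M_E·(L₁+L₂)/(3EI) = θ_0, giving M_E = 116.1 kN·m (hogging).

M_E = 116.1 kN·m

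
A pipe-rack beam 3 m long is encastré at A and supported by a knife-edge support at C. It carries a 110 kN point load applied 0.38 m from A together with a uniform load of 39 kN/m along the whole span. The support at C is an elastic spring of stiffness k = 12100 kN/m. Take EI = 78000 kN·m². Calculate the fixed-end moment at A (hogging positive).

M_A = 136.2 kN·m

Release the roller at C. Primary structure: cantilever fixed at A.
Primary-structure tip deflection at C by superposition:
  point load 110 at a = 0.38: Pa²(3L − a)/(6EI) = 22.82/EI
  UDL 39: wL⁴/(8EI) = 394.9/EI
  δ_0 = 417.7/EI
Tip deflection under a unit load at C: L³/(3EI) = 9/EI.
With EI = 78000 kN·m²: δ_0 = 0.005355 m and δ_{CC} = 0.000115 m/kN.
Compatibility — the spring shortens by R_C/k under the reaction it provides: δ_0 − R_C·δ_{CC} = R_C/k. With 1/k = 0.000083 m/kN, R_C = δ_0 / (δ_{CC} + 1/k) = 0.005355 / (0.000115 + 0.000083) = 27.04 kN.
Moment equilibrium about A: M_A = Σ(load moments about A) − R_C·L = 217.3 − 27.04×3 = 136.2 kN·m.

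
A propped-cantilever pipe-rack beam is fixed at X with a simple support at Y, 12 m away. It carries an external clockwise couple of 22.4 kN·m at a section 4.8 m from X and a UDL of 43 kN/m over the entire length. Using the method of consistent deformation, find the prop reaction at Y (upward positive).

Release the roller at Y. Primary structure: cantilever fixed at X.
Free-end deflection of the primary structure under the applied loading (downward +):
  clockwise couple 22.4 at a = 4.8: M₀a(2L − a)/(2EI) = 1032/EI
  UDL 43: wL⁴/(8EI) = 111456/EI
  δ_0 = 112488/EI
Tip deflection under a unit load at Y: L³/(3EI) = 576/EI.
The prop prevents deflection at Y: R_Y = δ_0/δ_{YY} = 112488/576 = 195.3 kN.

R_Y = 195.3 kN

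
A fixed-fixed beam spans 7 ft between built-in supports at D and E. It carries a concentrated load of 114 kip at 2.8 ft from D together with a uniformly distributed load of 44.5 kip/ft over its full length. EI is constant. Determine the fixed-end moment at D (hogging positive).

M_D = 296.6 kip·ft

Release both end moments; the primary structure is a simply-supported span DE with redundants M_D and M_E.
On the primary (simply-supported) span, the end slopes from the loading are:
  at D: point load 114 at a = 2.8: Pab(L + b)/(6LEI) = 357.5/EI
  at E: point load 114 at a = 2.8: Pab(L + a)/(6LEI) = 312.8/EI
  at D: UDL 44.5: wL³/(24EI) = 636/EI
  at E: UDL 44.5: wL³/(24EI) = 636/EI
  θ_D0 = 993.5/EI,  θ_E0 = 948.8/EI
Flexibility coefficients: a unit moment at one end gives L/(3EI) there and L/(6EI) at the far end, so f₁₁ = f₂₂ = 2.333/EI and f₁₂ = f₂₁ = 1.167/EI.
Compatibility — zero rotation at each built-in end:
  2.333 M_D + 1.167 M_E = 993.5
  1.167 M_D + 2.333 M_E = 948.8
Solving the pair gives M_D = 296.6 kip·ft and M_E = 258.3 kip·ft (hogging).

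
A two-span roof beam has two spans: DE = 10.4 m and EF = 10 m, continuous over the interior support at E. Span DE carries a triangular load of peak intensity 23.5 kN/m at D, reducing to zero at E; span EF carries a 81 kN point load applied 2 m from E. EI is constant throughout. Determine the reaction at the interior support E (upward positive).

Release continuity at E by inserting a hinge; the redundant is the internal moment M_E. The primary structure is two simply-supported spans DE and EF.
End slopes at the hinge E, treating each span as simply supported:
  span DE: triangular load, peak 23.5: 7w₀L³/(360EI) = 514/EI
  span EF: point load 81 at a = 2: Pab(L + b)/(6LEI) = 388.8/EI
  relative rotation θ_0 = (514 + 388.8)/EI = 902.8/EI
A unit hogging moment at E produces rotation L₁/(3EI) + L₂/(3EI) = 6.8/EI.
Compatibility: M_E·(L₁+L₂)/(3EI) = θ_0, giving M_E = 132.8 kN·m (hogging).
Span DE, ΣM about D with M_E applied at E: R_E^{DE}·10.4 = 423.6 + 132.8, so R_E^{DE} = 53.5 kN and R_D = 122.2 − 53.5 = 68.7 kN.
Span EF, ΣM about F: R_E^{EF}·10 = 648 + 132.8, so R_E^{EF} = 78.08 kN and R_F = 81 − 78.08 = 2.924 kN.
R_E = 53.5 + 78.08 = 131.6 kN.

R_E = 131.6 kN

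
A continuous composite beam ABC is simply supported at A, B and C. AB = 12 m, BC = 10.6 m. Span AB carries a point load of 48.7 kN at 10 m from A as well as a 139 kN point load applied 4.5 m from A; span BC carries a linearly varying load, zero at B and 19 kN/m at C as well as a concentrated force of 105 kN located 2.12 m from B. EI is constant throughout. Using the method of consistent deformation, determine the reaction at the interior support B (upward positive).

Take M_B as the redundant. Released structure: two simple spans AB and BC with a hinge at B.
Discontinuity in slope at B on the released structure — sum the simple-span end rotations:
  span AB: point load 48.7 at a = 10: Pab(L + a)/(6LEI) = 297.6/EI
  span AB: point load 139 at a = 4.5: Pab(L + a)/(6LEI) = 1075/EI
  span BC: triangular load, peak 19: 7w₀L³/(360EI) = 440/EI
  span BC: point load 105 at a = 2.12: Pab(L + b)/(6LEI) = 566.3/EI
  relative rotation θ_0 = (1373 + 1006)/EI = 2379/EI
A unit hogging moment at B produces rotation L₁/(3EI) + L₂/(3EI) = 7.533/EI.
Compatibility: M_B·(L₁+L₂)/(3EI) = θ_0, giving M_B = 315.8 kN·m (hogging).
Span AB, ΣM about A with M_B applied at B: R_B^{AB}·12 = 1112 + 315.8, so R_B^{AB} = 119 kN and R_A = 187.7 − 119 = 68.68 kN.
Span BC, ΣM about C: R_B^{BC}·10.6 = 1246 + 315.8, so R_B^{BC} = 147.4 kN and R_C = 205.7 − 147.4 = 58.34 kN.
R_B = 119 + 147.4 = 266.4 kN.

R_B = 266.4 kN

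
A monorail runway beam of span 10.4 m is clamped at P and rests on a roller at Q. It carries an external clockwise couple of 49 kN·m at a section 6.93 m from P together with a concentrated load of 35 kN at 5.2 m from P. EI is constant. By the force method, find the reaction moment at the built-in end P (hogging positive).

M_P = 51.93 kN·m

Take the reaction at Q as the redundant and release it; the primary structure is a cantilever fixed at P.
Free-end deflection of the primary structure under the applied loading (downward +):
  clockwise couple 49 at a = 6.93: M₀a(2L − a)/(2EI) = 2355/EI
  point load 35 at a = 5.2: Pa²(3L − a)/(6EI) = 4101/EI
  δ_0 = 6456/EI
Flexibility coefficient — unit upward force at Q: δ_{QQ} = L³/(3EI) = 375/EI.
The prop prevents deflection at Q: R_Q = δ_0/δ_{QQ} = 6456/375 = 17.22 kN.
Moment equilibrium about P: M_P = Σ(load moments about P) − R_Q·L = 231 − 17.22×10.4 = 51.93 kN·m.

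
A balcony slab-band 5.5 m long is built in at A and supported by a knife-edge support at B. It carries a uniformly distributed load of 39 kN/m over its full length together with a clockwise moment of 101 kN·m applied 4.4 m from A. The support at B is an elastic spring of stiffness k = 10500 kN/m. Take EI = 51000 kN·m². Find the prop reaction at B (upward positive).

Choose R_B as the redundant. The primary structure is the cantilever fixed at A.
Downward deflection at the released point B due to the loads:
  UDL 39: wL⁴/(8EI) = 4461/EI
  clockwise couple 101 at a = 4.4: M₀a(2L − a)/(2EI) = 1467/EI
  δ_0 = 5927/EI
Flexibility coefficient — unit upward force at B: δ_{BB} = L³/(3EI) = 55.46/EI.
With EI = 51000 kN·m²: δ_0 = 0.11622 m and δ_{BB} = 0.001087 m/kN.
Compatibility — the spring shortens by R_B/k under the reaction it provides: δ_0 − R_B·δ_{BB} = R_B/k. With 1/k = 0.000095 m/kN, R_B = δ_0 / (δ_{BB} + 1/k) = 0.11622 / (0.001087 + 0.000095) = 98.27 kN.

R_B = 98.27 kN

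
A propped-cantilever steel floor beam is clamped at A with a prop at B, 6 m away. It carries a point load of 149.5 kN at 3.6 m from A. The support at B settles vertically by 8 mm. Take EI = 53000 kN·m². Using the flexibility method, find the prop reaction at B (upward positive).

R_B = 58.7 kN

Remove the prop at B; the released (primary) structure is a cantilever built in at A.
Primary-structure tip deflection at B by superposition:
  point load 149.5 at a = 3.6: Pa²(3L − a)/(6EI) = 4650/EI
Tip deflection under a unit load at B: L³/(3EI) = 72/EI.
With EI = 53000 kN·m²: δ_0 = 0.087737 m and δ_{BB} = 0.001358 m/kN.
Compatibility — the beam at B must follow the support down by 0.008 m: δ_0 − R_B·δ_{BB} = 0.008, so R_B = (0.087737 − 0.008)/0.001358 = 58.7 kN.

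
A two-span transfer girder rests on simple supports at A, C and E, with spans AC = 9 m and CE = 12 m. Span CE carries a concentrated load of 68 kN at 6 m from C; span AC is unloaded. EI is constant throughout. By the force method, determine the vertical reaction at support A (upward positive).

R_A = -9.714 kN

Take M_C as the redundant. Released structure: two simple spans AC and CE with a hinge at C.
Discontinuity in slope at C on the released structure — sum the simple-span end rotations:
  span CE: point load 68 at a = 6: Pab(L + b)/(6LEI) = 612/EI
  relative rotation θ_0 = (0 + 612)/EI = 612/EI
A unit hogging moment at C produces rotation L₁/(3EI) + L₂/(3EI) = 7/EI.
Slope continuity at C: θ_0 = M_C·7/EI, so M_C = 612/7 = 87.43 kN·m (hogging).
Span AC, ΣM about A with M_C applied at C: R_C^{AC}·9 = 0 + 87.43, so R_C^{AC} = 9.714 kN and R_A = 0 − 9.714 = -9.714 kN.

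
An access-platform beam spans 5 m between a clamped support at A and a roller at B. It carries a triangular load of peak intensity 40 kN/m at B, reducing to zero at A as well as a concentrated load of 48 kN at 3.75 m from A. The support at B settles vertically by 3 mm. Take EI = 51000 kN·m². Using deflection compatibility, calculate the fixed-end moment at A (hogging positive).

Choose R_B as the redundant. The primary structure is the cantilever fixed at A.
Downward deflection at the released point B due to the loads:
  triangular load, peak 40 at the free end: 11w₀L⁴/(120EI) = 2292/EI
  point load 48 at a = 3.75: Pa²(3L − a)/(6EI) = 1266/EI
  δ_0 = 3557/EI
Flexibility coefficient — unit upward force at B: δ_{BB} = L³/(3EI) = 41.67/EI.
With EI = 51000 kN·m²: δ_0 = 0.069751 m and δ_{BB} = 0.000817 m/kN.
Compatibility — the beam at B must follow the support down by 0.003 m: δ_0 − R_B·δ_{BB} = 0.003, so R_B = (0.069751 − 0.003)/0.000817 = 81.7 kN.
Moment equilibrium about A: M_A = Σ(load moments about A) − R_B·L = 513.3 − 81.7×5 = 104.8 kN·m.

M_A = 104.8 kN·m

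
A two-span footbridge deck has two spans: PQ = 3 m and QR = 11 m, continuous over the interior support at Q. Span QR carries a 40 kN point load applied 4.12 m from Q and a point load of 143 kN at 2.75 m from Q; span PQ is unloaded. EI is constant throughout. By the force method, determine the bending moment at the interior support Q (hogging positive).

M_Q = 268.6 kN·m

Take M_Q as the redundant. Released structure: two simple spans PQ and QR with a hinge at Q.
Rotations at Q on the released spans (each span's end-slope, ×1/EI):
  span QR: point load 40 at a = 4.12: Pab(L + b)/(6LEI) = 307.2/EI
  span QR: point load 143 at a = 2.75: Pab(L + b)/(6LEI) = 946.3/EI
  relative rotation θ_0 = (0 + 1253)/EI = 1253/EI
A unit hogging moment at Q produces rotation L₁/(3EI) + L₂/(3EI) = 4.667/EI.
Compatibility: M_Q·(L₁+L₂)/(3EI) = θ_0, giving M_Q = 268.6 kN·m (hogging).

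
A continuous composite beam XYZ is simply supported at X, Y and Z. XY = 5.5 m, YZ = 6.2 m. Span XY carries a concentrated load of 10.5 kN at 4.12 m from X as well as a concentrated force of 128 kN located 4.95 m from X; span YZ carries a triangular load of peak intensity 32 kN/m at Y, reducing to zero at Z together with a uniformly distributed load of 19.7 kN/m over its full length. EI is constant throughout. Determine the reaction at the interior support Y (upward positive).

R_Y = 293.6 kN

Release continuity at Y by inserting a hinge; the redundant is the internal moment M_Y. The primary structure is two simply-supported spans XY and YZ.
Discontinuity in slope at Y on the released structure — sum the simple-span end rotations:
  span XY: point load 10.5 at a = 4.12: Pab(L + a)/(6LEI) = 17.4/EI
  span XY: point load 128 at a = 4.95: Pab(L + a)/(6LEI) = 110.4/EI
  span YZ: triangular load, peak 32: w₀L³/(45EI) = 169.5/EI
  span YZ: UDL 19.7: wL³/(24EI) = 195.6/EI
  relative rotation θ_0 = (127.8 + 365.1)/EI = 492.9/EI
A unit hogging moment at Y produces rotation L₁/(3EI) + L₂/(3EI) = 3.9/EI.
Slope continuity at Y: θ_0 = M_Y·3.9/EI, so M_Y = 492.9/3.9 = 126.4 kN·m (hogging).
Span XY, ΣM about X with M_Y applied at Y: R_Y^{XY}·5.5 = 676.9 + 126.4, so R_Y^{XY} = 146 kN and R_X = 138.5 − 146 = -7.543 kN.
Span YZ, ΣM about Z: R_Y^{YZ}·6.2 = 788.7 + 126.4, so R_Y^{YZ} = 147.6 kN and R_Z = 221.3 − 147.6 = 73.75 kN.
R_Y = 146 + 147.6 = 293.6 kN.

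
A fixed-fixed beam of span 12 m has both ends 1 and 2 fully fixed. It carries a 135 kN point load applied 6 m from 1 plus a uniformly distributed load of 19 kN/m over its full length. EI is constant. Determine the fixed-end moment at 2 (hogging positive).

Release both end moments; the primary structure is a simply-supported span 12 with redundants M_1 and M_2.
End rotations of the released simple span under the applied load (×1/EI):
  at 1: point load 135 at a = 6: Pab(L + b)/(6LEI) = 1215/EI
  at 2: point load 135 at a = 6: Pab(L + a)/(6LEI) = 1215/EI
  at 1: UDL 19: wL³/(24EI) = 1368/EI
  at 2: UDL 19: wL³/(24EI) = 1368/EI
  θ_10 = 2583/EI,  θ_20 = 2583/EI
Flexibility coefficients: a unit moment at one end gives L/(3EI) there and L/(6EI) at the far end, so f₁₁ = f₂₂ = 4/EI and f₁₂ = f₂₁ = 2/EI.
Compatibility — zero rotation at each built-in end:
  4 M_1 + 2 M_2 = 2583
  2 M_1 + 4 M_2 = 2583
Solving the pair gives M_1 = 430.5 kN·m and M_2 = 430.5 kN·m (hogging).

M_2 = 430.5 kN·m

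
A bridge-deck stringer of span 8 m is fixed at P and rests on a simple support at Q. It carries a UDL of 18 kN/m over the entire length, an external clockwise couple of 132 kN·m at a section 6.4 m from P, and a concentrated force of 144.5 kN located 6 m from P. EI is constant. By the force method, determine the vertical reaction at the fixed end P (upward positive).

R_P = 119.3 kN

Choose R_Q as the redundant. The primary structure is the cantilever fixed at P.
Primary-structure tip deflection at Q by superposition:
  UDL 18: wL⁴/(8EI) = 9216/EI
  clockwise couple 132 at a = 6.4: M₀a(2L − a)/(2EI) = 4055/EI
  point load 144.5 at a = 6: Pa²(3L − a)/(6EI) = 15606/EI
  δ_0 = 28877/EI
Tip deflection under a unit load at Q: L³/(3EI) = 170.7/EI.
Compatibility at Q: δ_0 − R_Q·δ_{QQ} = 0, so R_Q = 28877/170.7 = 169.2 kN.
Vertical equilibrium: R_P = ΣP − R_Q = 288.5 − 169.2 = 119.3 kN.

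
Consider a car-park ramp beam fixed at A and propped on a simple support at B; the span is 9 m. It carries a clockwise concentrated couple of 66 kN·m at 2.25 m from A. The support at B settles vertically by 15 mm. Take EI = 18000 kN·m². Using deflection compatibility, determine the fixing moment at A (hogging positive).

M_A = 32.69 kN·m

Remove the prop at B; the released (primary) structure is a cantilever built in at A.
Deflection at B on the released cantilever, summing each load's contribution:
  clockwise couple 66 at a = 2.25: M₀a(2L − a)/(2EI) = 1169/EI
Tip deflection under a unit load at B: L³/(3EI) = 243/EI.
With EI = 18000 kN·m²: δ_0 = 0.064969 m and δ_{BB} = 0.0135 m/kN.
Compatibility — the beam at B must follow the support down by 0.015 m: δ_0 − R_B·δ_{BB} = 0.015, so R_B = (0.064969 − 0.015)/0.0135 = 3.701 kN.
Moment equilibrium about A: M_A = Σ(load moments about A) − R_B·L = 66 − 3.701×9 = 32.69 kN·m.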